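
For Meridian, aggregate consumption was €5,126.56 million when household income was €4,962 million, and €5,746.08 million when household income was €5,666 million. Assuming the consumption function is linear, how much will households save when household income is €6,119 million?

MPC = (5746.08 − 5126.56)/(5666 − 4962) = 619.52/704 = 0.88
a = 5126.56 − 0.88(4962) = 5126.56 − 4366.56 = 760
C = 760 + 0.88(6119) = 6144.72
S = 6119 − 6144.72 = -25.72

S = -25.72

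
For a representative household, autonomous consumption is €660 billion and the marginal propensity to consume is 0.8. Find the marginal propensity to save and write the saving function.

MPS = 1 − MPC = 1 − 0.8 = 0.2
S = Y − C = -660 + 0.2Y

MPS = 0.2; S = -660 + 0.2Y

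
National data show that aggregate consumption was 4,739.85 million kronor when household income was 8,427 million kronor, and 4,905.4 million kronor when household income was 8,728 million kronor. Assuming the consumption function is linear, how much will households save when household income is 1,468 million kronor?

MPC = (4905.4 − 4739.85)/(8728 − 8427) = 165.55/301 = 0.55
a = 4739.85 − 0.55(8427) = 4739.85 − 4634.85 = 105
C = 105 + 0.55(1468) = 912.4
S = 1468 − 912.4 = 555.6

S = 555.6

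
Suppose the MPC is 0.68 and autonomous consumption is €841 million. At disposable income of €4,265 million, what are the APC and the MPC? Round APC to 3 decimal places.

APC = 0.877; MPC = 0.68

MPC = 0.68 (the slope of the consumption function)
C = 841 + 0.68(4265) = 3741.2, so APC = 3741.2/4265 = 0.877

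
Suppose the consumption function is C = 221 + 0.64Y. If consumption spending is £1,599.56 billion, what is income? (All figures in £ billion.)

221 + 0.64Y = 1599.56
0.64Y = 1378.56, so Y = 1378.56/0.64 = 2154

Y = 2154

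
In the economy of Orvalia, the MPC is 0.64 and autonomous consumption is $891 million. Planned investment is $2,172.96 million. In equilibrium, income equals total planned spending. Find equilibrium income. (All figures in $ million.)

Y = 8511

Y = C + I = 891 + 0.64Y + 2172.96
Y − 0.64Y = 3063.96
0.36Y = 3063.96, so Y = 3063.96/0.36 = 8511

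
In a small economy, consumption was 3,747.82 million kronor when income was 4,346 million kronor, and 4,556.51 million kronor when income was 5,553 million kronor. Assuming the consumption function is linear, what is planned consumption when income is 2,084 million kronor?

MPC = (4556.51 − 3747.82)/(5553 − 4346) = 808.69/1207 = 0.67
a = 3747.82 − 0.67(4346) = 3747.82 − 2911.82 = 836
C = 836 + 0.67(2084) = 836 + 1396.28 = 2232.28

C = 2232.28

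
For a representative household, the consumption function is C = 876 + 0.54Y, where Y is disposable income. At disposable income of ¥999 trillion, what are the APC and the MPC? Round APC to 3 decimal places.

MPC = 0.54 (the slope of the consumption function)
C = 876 + 0.54(999) = 1415.46, so APC = 1415.46/999 = 1.417

APC = 1.417; MPC = 0.54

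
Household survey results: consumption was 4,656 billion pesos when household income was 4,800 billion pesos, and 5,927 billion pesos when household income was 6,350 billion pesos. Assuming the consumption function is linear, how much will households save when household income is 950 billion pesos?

S = -549

MPC = (5927 − 4656)/(6350 − 4800) = 1271/1550 = 0.82
a = 4656 − 0.82(4800) = 4656 − 3936 = 720
C = 720 + 0.82(950) = 1499
S = 950 − 1499 = -549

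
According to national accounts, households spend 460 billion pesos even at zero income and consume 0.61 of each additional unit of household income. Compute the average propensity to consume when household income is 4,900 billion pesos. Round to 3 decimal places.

APC = 0.704

C = 460 + 0.61(4900) = 3449
APC = C/Y = 3449/4900 = 0.704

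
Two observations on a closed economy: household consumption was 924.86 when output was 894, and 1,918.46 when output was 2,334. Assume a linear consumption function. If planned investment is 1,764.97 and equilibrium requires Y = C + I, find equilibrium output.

Y = 6687

MPC = (1918.46 − 924.86)/(2334 − 894) = 993.6/1440 = 0.69
a = 924.86 − 0.69(894) = 308
Equilibrium: Y = 308 + 0.69Y + 1764.97
0.31Y = 2072.97, so Y = 2072.97/0.31 = 6687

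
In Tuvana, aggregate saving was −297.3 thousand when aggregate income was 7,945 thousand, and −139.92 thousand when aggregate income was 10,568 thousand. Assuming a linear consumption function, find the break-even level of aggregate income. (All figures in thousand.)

Y = 12900

MPS = ΔS/ΔY = (-139.92 − (-297.3))/(10568 − 7945) = 157.38/2623 = 0.06
MPC = 1 − MPS = 0.94
From S(7945) = -297.3: −a + 0.06(7945) = -297.3, so a = 476.7 − (-297.3) = 774
Break-even (S = 0): Y = a/MPS = 774/0.06 = 12900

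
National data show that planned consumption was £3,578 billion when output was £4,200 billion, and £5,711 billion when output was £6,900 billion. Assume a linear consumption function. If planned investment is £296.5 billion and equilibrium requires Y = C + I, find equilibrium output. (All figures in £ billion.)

Y = 2650

MPC = (5711 − 3578)/(6900 − 4200) = 2133/2700 = 0.79
a = 3578 − 0.79(4200) = 260
Equilibrium: Y = 260 + 0.79Y + 296.5
0.21Y = 556.5, so Y = 556.5/0.21 = 2650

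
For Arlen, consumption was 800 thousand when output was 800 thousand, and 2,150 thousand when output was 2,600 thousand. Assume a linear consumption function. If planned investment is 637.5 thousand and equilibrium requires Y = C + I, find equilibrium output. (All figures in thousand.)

MPC = (2150 − 800)/(2600 − 800) = 1350/1800 = 0.75
a = 800 − 0.75(800) = 200
Equilibrium: Y = 200 + 0.75Y + 637.5
0.25Y = 837.5, so Y = 837.5/0.25 = 3350

Y = 3350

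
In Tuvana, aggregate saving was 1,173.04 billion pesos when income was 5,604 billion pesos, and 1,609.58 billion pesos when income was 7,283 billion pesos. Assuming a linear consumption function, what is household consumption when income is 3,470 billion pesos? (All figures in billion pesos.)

MPS = ΔS/ΔY = (1609.58 − 1173.04)/(7283 − 5604) = 436.54/1679 = 0.26
MPC = 1 − MPS = 0.74
Autonomous saving = 1173.04 − 0.26(5604) = -284, so a = 284
C = 284 + 0.74(3470) = 284 + 2567.8 = 2851.8

C = 2851.8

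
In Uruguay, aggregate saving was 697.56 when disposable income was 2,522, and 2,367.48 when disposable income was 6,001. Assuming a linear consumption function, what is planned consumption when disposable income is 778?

MPS = ΔS/ΔY = (2367.48 − 697.56)/(6001 − 2522) = 1669.92/3479 = 0.48
MPC = 1 − MPS = 0.52
Autonomous saving = 697.56 − 0.48(2522) = -513, so a = 513
C = 513 + 0.52(778) = 513 + 404.56 = 917.56

C = 917.56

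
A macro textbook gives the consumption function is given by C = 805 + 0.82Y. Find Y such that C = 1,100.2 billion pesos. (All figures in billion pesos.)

805 + 0.82Y = 1100.2
0.82Y = 295.2, so Y = 295.2/0.82 = 360

Y = 360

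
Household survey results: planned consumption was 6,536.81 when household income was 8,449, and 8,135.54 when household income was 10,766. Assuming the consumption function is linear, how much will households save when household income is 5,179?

MPC = (8135.54 − 6536.81)/(10766 − 8449) = 1598.73/2317 = 0.69
a = 6536.81 − 0.69(8449) = 6536.81 − 5829.81 = 707
C = 707 + 0.69(5179) = 4280.51
S = 5179 − 4280.51 = 898.49

S = 898.49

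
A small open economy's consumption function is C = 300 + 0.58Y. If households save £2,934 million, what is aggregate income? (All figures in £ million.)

S = Y − C = -300 + 0.42Y
-300 + 0.42Y = 2934, so 0.42Y = 3234 and Y = 7700

Y = 7700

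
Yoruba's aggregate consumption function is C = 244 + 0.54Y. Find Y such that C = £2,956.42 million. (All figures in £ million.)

244 + 0.54Y = 2956.42
0.54Y = 2712.42, so Y = 2712.42/0.54 = 5023

Y = 5023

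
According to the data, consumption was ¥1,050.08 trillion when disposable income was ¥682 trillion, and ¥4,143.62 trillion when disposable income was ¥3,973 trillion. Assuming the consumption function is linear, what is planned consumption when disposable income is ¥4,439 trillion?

C = 4581.66

MPC = (4143.62 − 1050.08)/(3973 − 682) = 3093.54/3291 = 0.94
a = 1050.08 − 0.94(682) = 1050.08 − 641.08 = 409
C = 409 + 0.94(4439) = 409 + 4172.66 = 4581.66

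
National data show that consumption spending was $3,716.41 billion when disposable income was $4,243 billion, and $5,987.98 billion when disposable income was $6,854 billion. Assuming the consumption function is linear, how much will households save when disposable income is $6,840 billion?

MPC = (5987.98 − 3716.41)/(6854 − 4243) = 2271.57/2611 = 0.87
a = 3716.41 − 0.87(4243) = 3716.41 − 3691.41 = 25
C = 25 + 0.87(6840) = 5975.8
S = 6840 − 5975.8 = 864.2

S = 864.2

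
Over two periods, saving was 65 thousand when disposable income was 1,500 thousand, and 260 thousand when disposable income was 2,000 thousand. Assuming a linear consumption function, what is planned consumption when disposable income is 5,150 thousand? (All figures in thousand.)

C = 3661.5

MPS = ΔS/ΔY = (260 − 65)/(2000 − 1500) = 195/500 = 0.39
MPC = 1 − MPS = 0.61
Autonomous saving = 65 − 0.39(1500) = -520, so a = 520
C = 520 + 0.61(5150) = 520 + 3141.5 = 3661.5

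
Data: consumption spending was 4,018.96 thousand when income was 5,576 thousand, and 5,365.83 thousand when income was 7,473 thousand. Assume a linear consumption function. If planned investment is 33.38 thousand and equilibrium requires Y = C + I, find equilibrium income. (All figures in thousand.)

Y = 322

MPC = (5365.83 − 4018.96)/(7473 − 5576) = 1346.87/1897 = 0.71
a = 4018.96 − 0.71(5576) = 60
Equilibrium: Y = 60 + 0.71Y + 33.38
0.29Y = 93.38, so Y = 93.38/0.29 = 322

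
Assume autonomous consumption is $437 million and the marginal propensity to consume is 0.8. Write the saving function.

S = -437 + 0.2Y

S = Y − C = Y − (437 + 0.8Y) = -437 + (1 − 0.8)Y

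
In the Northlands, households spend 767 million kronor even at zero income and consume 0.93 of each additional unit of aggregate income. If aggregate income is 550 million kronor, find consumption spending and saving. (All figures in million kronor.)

C = 1278.5; S = -728.5

C = 767 + 0.93(550) = 767 + 511.5 = 1278.5
S = Y − C = 550 − 1278.5 = -728.5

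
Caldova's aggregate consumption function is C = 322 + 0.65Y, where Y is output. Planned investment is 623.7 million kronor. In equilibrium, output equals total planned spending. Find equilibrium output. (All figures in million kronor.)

Y = C + I = 322 + 0.65Y + 623.7
Y − 0.65Y = 945.7
0.35Y = 945.7, so Y = 945.7/0.35 = 2702

Y = 2702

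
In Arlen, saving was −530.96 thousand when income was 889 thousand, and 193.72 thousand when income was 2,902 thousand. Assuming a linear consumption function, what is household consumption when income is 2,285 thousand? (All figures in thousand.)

MPS = ΔS/ΔY = (193.72 − (-530.96))/(2902 − 889) = 724.68/2013 = 0.36
MPC = 1 − MPS = 0.64
Autonomous saving = -530.96 − 0.36(889) = -851, so a = 851
C = 851 + 0.64(2285) = 851 + 1462.4 = 2313.4

C = 2313.4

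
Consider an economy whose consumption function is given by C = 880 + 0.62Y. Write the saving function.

S = -880 + 0.38Y

S = Y − C = Y − (880 + 0.62Y) = -880 + (1 − 0.62)Y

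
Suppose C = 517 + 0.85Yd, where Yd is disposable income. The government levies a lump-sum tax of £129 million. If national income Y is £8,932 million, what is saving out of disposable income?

S = 803.45

Yd = Y − T = 8932 − 129 = 8803
C = 517 + 0.85(8803) = 517 + 7482.55 = 7999.55
S = Yd − C = 8803 − 7999.55 = 803.45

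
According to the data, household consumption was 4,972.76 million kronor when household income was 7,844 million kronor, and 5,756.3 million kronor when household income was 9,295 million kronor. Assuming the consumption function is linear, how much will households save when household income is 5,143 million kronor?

MPC = (5756.3 − 4972.76)/(9295 − 7844) = 783.54/1451 = 0.54
a = 4972.76 − 0.54(7844) = 4972.76 − 4235.76 = 737
C = 737 + 0.54(5143) = 3514.22
S = 5143 − 3514.22 = 1628.78

S = 1628.78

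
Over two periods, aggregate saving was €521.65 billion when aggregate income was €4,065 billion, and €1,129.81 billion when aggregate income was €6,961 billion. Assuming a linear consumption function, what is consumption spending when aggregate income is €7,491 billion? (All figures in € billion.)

C = 6249.89

MPS = ΔS/ΔY = (1129.81 − 521.65)/(6961 − 4065) = 608.16/2896 = 0.21
MPC = 1 − MPS = 0.79
Autonomous saving = 521.65 − 0.21(4065) = -332, so a = 332
C = 332 + 0.79(7491) = 332 + 5917.89 = 6249.89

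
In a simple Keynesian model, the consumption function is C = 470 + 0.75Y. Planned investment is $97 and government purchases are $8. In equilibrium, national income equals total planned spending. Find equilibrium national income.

Y = C + I + G = 470 + 0.75Y + 97 + 8
Y − 0.75Y = 575
0.25Y = 575, so Y = 575/0.25 = 2300

Y = 2300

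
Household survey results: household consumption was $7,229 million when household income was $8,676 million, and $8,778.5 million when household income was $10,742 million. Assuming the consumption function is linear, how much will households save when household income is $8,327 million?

MPC = (8778.5 − 7229)/(10742 − 8676) = 1549.5/2066 = 0.75
a = 7229 − 0.75(8676) = 7229 − 6507 = 722
C = 722 + 0.75(8327) = 6967.25
S = 8327 − 6967.25 = 1359.75

S = 1359.75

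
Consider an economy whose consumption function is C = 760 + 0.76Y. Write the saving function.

S = Y − C = Y − (760 + 0.76Y) = -760 + (1 − 0.76)Y

S = -760 + 0.24Y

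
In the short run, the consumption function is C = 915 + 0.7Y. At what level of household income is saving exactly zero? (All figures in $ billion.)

At break-even, C = Y: 915 + 0.7Y = Y
0.3Y = 915, so Y = 915/0.3 = 3050

Y = 3050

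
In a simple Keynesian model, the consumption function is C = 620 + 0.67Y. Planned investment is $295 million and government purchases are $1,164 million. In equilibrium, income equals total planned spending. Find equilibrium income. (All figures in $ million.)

Y = C + I + G = 620 + 0.67Y + 295 + 1164
Y − 0.67Y = 2079
0.33Y = 2079, so Y = 2079/0.33 = 6300

Y = 6300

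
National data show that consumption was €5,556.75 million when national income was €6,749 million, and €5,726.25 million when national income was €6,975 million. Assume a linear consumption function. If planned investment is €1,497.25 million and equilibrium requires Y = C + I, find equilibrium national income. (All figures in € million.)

Y = 7969

MPC = (5726.25 − 5556.75)/(6975 − 6749) = 169.5/226 = 0.75
a = 5556.75 − 0.75(6749) = 495
Equilibrium: Y = 495 + 0.75Y + 1497.25
0.25Y = 1992.25, so Y = 1992.25/0.25 = 7969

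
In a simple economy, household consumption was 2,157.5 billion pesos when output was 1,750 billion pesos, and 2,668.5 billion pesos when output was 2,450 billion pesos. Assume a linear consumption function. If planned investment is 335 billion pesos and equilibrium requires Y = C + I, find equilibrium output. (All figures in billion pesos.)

Y = 4500

MPC = (2668.5 − 2157.5)/(2450 − 1750) = 511/700 = 0.73
a = 2157.5 − 0.73(1750) = 880
Equilibrium: Y = 880 + 0.73Y + 335
0.27Y = 1215, so Y = 1215/0.27 = 4500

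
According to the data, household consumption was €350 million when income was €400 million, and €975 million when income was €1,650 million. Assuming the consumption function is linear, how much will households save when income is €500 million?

MPC = (975 − 350)/(1650 − 400) = 625/1250 = 0.5
a = 350 − 0.5(400) = 350 − 200 = 150
C = 150 + 0.5(500) = 400
S = 500 − 400 = 100

S = 100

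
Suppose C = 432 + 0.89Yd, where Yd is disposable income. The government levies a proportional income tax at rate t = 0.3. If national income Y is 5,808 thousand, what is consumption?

C = 4050.384

Yd = (1 − 0.3)(5808) = 0.7(5808) = 4065.6
C = 432 + 0.89(4065.6) = 432 + 3618.384 = 4050.384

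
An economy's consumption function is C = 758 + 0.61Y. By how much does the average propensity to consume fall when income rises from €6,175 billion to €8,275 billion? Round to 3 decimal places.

At Y = 6175: C = 758 + 0.61(6175) = 4524.75, APC = 4524.75/6175 = 0.7328
At Y = 8275: C = 5805.75, APC = 5805.75/8275 = 0.7016
Fall in APC = 0.7328 − 0.7016 = 0.0312 ≈ 0.031

ΔAPC = 0.031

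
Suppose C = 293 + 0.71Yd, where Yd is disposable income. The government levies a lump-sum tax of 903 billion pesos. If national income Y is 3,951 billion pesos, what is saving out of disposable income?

Yd = Y − T = 3951 − 903 = 3048
C = 293 + 0.71(3048) = 293 + 2164.08 = 2457.08
S = Yd − C = 3048 − 2457.08 = 590.92

S = 590.92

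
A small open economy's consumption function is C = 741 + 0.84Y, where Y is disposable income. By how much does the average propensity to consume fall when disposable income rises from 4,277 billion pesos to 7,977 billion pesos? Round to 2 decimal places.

ΔAPC = 0.08

At Y = 4277: C = 741 + 0.84(4277) = 4333.68, APC = 4333.68/4277 = 1.013
At Y = 7977: C = 7441.68, APC = 7441.68/7977 = 0.933
Fall in APC = 1.013 − 0.933 = 0.08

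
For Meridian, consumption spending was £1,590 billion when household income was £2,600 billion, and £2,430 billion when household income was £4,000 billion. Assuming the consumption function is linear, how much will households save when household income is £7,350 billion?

S = 2910

MPC = (2430 − 1590)/(4000 − 2600) = 840/1400 = 0.6
a = 1590 − 0.6(2600) = 1590 − 1560 = 30
C = 30 + 0.6(7350) = 4440
S = 7350 − 4440 = 2910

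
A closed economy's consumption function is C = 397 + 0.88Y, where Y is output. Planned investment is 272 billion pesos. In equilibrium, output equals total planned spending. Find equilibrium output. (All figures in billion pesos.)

Y = C + I = 397 + 0.88Y + 272
Y − 0.88Y = 669
0.12Y = 669, so Y = 669/0.12 = 5575

Y = 5575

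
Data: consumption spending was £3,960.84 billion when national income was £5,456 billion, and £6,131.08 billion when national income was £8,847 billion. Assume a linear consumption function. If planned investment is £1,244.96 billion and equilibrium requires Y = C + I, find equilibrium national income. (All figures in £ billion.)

Y = 4761

MPC = (6131.08 − 3960.84)/(8847 − 5456) = 2170.24/3391 = 0.64
a = 3960.84 − 0.64(5456) = 469
Equilibrium: Y = 469 + 0.64Y + 1244.96
0.36Y = 1713.96, so Y = 1713.96/0.36 = 4761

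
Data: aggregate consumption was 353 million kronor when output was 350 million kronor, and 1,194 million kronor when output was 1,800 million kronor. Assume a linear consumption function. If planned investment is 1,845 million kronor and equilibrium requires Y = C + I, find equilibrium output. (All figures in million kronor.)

Y = 4750

MPC = (1194 − 353)/(1800 − 350) = 841/1450 = 0.58
a = 353 − 0.58(350) = 150
Equilibrium: Y = 150 + 0.58Y + 1845
0.42Y = 1995, so Y = 1995/0.42 = 4750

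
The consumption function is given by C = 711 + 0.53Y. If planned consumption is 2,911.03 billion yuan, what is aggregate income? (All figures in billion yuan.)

711 + 0.53Y = 2911.03
0.53Y = 2200.03, so Y = 2200.03/0.53 = 4151

Y = 4151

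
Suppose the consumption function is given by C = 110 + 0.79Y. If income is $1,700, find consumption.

C = 110 + 0.79(1700) = 110 + 1343 = 1453

C = 1453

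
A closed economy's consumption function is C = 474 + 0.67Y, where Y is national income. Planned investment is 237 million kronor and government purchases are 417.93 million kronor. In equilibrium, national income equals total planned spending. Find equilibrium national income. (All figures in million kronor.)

Y = 3421

Y = C + I + G = 474 + 0.67Y + 237 + 417.93
Y − 0.67Y = 1128.93
0.33Y = 1128.93, so Y = 1128.93/0.33 = 3421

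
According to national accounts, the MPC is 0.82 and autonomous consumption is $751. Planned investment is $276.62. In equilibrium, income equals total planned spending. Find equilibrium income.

Y = 5709

Y = C + I = 751 + 0.82Y + 276.62
Y − 0.82Y = 1027.62
0.18Y = 1027.62, so Y = 1027.62/0.18 = 5709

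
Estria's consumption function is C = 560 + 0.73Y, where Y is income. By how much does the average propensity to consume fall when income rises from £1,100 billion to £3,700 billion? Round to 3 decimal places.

At Y = 1100: C = 560 + 0.73(1100) = 1363, APC = 1363/1100 = 1.2391
At Y = 3700: C = 3261, APC = 3261/3700 = 0.8814
Fall in APC = 1.2391 − 0.8814 = 0.3577 ≈ 0.358

ΔAPC = 0.358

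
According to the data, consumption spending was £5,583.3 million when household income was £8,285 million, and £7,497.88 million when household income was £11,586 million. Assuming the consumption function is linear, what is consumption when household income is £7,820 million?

C = 5313.6

MPC = (7497.88 − 5583.3)/(11586 − 8285) = 1914.58/3301 = 0.58
a = 5583.3 − 0.58(8285) = 5583.3 − 4805.3 = 778
C = 778 + 0.58(7820) = 778 + 4535.6 = 5313.6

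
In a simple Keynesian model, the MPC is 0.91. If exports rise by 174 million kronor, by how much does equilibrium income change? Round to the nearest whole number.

The multiplier is 1/(1 − MPC) = 1/0.09.
ΔY = 174/0.09 = 1933.33 ≈ 1933

ΔY ≈ 1933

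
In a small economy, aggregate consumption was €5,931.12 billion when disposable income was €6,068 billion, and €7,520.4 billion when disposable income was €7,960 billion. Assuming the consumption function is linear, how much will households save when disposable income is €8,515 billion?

MPC = (7520.4 − 5931.12)/(7960 − 6068) = 1589.28/1892 = 0.84
a = 5931.12 − 0.84(6068) = 5931.12 − 5097.12 = 834
C = 834 + 0.84(8515) = 7986.6
S = 8515 − 7986.6 = 528.4

S = 528.4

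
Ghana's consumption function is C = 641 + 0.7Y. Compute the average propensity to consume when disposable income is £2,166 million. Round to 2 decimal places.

C = 641 + 0.7(2166) = 2157.2
APC = C/Y = 2157.2/2166 = 1.00

APC = 1.00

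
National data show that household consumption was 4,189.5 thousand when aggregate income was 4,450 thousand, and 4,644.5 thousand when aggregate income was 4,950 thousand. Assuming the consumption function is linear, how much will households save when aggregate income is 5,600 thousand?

MPC = (4644.5 − 4189.5)/(4950 − 4450) = 455/500 = 0.91
a = 4189.5 − 0.91(4450) = 4189.5 − 4049.5 = 140
C = 140 + 0.91(5600) = 5236
S = 5600 − 5236 = 364

S = 364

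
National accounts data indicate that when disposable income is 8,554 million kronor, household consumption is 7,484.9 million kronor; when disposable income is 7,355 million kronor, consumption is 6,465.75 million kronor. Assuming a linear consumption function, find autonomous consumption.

a = 214

MPC = ΔC/ΔY = (7484.9 − 6465.75)/(8554 − 7355) = 1019.15/1199 = 0.85
a = C − MPC·Y = 6465.75 − 0.85(7355) = 6465.75 − 6251.75 = 214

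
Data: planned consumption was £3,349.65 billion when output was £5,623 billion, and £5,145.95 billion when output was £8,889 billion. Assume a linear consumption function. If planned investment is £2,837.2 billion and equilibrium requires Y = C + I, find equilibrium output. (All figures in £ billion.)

MPC = (5145.95 − 3349.65)/(8889 − 5623) = 1796.3/3266 = 0.55
a = 3349.65 − 0.55(5623) = 257
Equilibrium: Y = 257 + 0.55Y + 2837.2
0.45Y = 3094.2, so Y = 3094.2/0.45 = 6876

Y = 6876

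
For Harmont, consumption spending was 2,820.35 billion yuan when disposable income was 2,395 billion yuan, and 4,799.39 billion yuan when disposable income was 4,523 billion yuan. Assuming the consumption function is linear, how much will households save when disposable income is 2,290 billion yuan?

MPC = (4799.39 − 2820.35)/(4523 − 2395) = 1979.04/2128 = 0.93
a = 2820.35 − 0.93(2395) = 2820.35 − 2227.35 = 593
C = 593 + 0.93(2290) = 2722.7
S = 2290 − 2722.7 = -432.7

S = -432.7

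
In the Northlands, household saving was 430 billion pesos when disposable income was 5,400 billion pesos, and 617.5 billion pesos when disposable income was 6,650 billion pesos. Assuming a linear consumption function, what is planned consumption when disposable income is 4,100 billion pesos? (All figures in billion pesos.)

C = 3865

MPS = ΔS/ΔY = (617.5 − 430)/(6650 − 5400) = 187.5/1250 = 0.15
MPC = 1 − MPS = 0.85
Autonomous saving = 430 − 0.15(5400) = -380, so a = 380
C = 380 + 0.85(4100) = 380 + 3485 = 3865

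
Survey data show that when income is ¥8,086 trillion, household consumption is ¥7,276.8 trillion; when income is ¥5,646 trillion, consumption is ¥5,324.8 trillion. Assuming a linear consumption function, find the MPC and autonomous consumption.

MPC = 0.8; a = 808

MPC = ΔC/ΔY = (7276.8 − 5324.8)/(8086 − 5646) = 1952/2440 = 0.8
a = C − MPC·Y = 5324.8 − 0.8(5646) = 5324.8 − 4516.8 = 808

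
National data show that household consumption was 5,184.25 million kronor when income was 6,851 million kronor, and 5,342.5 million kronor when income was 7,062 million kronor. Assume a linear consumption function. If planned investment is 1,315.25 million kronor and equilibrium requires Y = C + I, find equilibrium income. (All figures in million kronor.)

MPC = (5342.5 − 5184.25)/(7062 − 6851) = 158.25/211 = 0.75
a = 5184.25 − 0.75(6851) = 46
Equilibrium: Y = 46 + 0.75Y + 1315.25
0.25Y = 1361.25, so Y = 1361.25/0.25 = 5445

Y = 5445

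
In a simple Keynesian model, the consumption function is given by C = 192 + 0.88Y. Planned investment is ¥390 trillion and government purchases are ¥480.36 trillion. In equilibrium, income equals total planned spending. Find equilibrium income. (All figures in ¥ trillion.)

Y = C + I + G = 192 + 0.88Y + 390 + 480.36
Y − 0.88Y = 1062.36
0.12Y = 1062.36, so Y = 1062.36/0.12 = 8853

Y = 8853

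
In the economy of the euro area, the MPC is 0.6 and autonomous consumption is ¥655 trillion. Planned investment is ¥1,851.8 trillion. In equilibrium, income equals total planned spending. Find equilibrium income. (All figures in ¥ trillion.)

Y = 6267

Y = C + I = 655 + 0.6Y + 1851.8
Y − 0.6Y = 2506.8
0.4Y = 2506.8, so Y = 2506.8/0.4 = 6267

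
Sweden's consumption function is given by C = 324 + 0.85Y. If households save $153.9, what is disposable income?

S = Y − C = -324 + 0.15Y
-324 + 0.15Y = 153.9, so 0.15Y = 477.9 and Y = 3186

Y = 3186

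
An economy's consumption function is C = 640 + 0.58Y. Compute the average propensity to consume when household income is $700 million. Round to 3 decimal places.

C = 640 + 0.58(700) = 1046
APC = C/Y = 1046/700 = 1.494

APC = 1.494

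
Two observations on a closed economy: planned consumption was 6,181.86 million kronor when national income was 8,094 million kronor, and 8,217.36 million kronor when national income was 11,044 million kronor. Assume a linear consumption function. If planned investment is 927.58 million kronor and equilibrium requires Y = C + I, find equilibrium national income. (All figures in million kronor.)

MPC = (8217.36 − 6181.86)/(11044 − 8094) = 2035.5/2950 = 0.69
a = 6181.86 − 0.69(8094) = 597
Equilibrium: Y = 597 + 0.69Y + 927.58
0.31Y = 1524.58, so Y = 1524.58/0.31 = 4918

Y = 4918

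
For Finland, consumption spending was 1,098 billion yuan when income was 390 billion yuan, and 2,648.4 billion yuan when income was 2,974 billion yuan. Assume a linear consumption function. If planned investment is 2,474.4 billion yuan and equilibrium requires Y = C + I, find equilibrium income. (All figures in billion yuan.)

Y = 8346

MPC = (2648.4 − 1098)/(2974 − 390) = 1550.4/2584 = 0.6
a = 1098 − 0.6(390) = 864
Equilibrium: Y = 864 + 0.6Y + 2474.4
0.4Y = 3338.4, so Y = 3338.4/0.4 = 8346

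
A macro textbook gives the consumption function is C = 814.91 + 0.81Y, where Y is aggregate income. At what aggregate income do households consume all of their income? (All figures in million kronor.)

Y = 4289

At break-even, C = Y: 814.91 + 0.81Y = Y
0.19Y = 814.91, so Y = 814.91/0.19 = 4289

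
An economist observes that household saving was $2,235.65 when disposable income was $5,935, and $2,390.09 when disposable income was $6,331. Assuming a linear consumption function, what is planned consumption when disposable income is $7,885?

MPS = ΔS/ΔY = (2390.09 − 2235.65)/(6331 − 5935) = 154.44/396 = 0.39
MPC = 1 − MPS = 0.61
Autonomous saving = 2235.65 − 0.39(5935) = -79, so a = 79
C = 79 + 0.61(7885) = 79 + 4809.85 = 4888.85

C = 4888.85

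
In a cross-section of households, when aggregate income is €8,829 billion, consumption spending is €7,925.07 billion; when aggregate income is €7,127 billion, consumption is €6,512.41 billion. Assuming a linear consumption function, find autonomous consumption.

a = 597

MPC = ΔC/ΔY = (7925.07 − 6512.41)/(8829 − 7127) = 1412.66/1702 = 0.83
a = C − MPC·Y = 6512.41 − 0.83(7127) = 6512.41 − 5915.41 = 597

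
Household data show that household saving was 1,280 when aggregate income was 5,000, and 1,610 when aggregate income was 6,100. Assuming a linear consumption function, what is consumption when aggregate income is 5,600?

C = 4140

MPS = ΔS/ΔY = (1610 − 1280)/(6100 − 5000) = 330/1100 = 0.3
MPC = 1 − MPS = 0.7
Autonomous saving = 1280 − 0.3(5000) = -220, so a = 220
C = 220 + 0.7(5600) = 220 + 3920 = 4140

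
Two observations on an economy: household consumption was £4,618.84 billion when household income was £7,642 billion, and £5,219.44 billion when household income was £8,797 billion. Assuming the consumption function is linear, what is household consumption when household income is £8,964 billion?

C = 5306.28

MPC = (5219.44 − 4618.84)/(8797 − 7642) = 600.6/1155 = 0.52
a = 4618.84 − 0.52(7642) = 4618.84 − 3973.84 = 645
C = 645 + 0.52(8964) = 645 + 4661.28 = 5306.28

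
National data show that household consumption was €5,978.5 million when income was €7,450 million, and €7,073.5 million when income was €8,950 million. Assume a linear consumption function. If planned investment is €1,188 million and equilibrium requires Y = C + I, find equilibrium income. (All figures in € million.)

MPC = (7073.5 − 5978.5)/(8950 − 7450) = 1095/1500 = 0.73
a = 5978.5 − 0.73(7450) = 540
Equilibrium: Y = 540 + 0.73Y + 1188
0.27Y = 1728, so Y = 1728/0.27 = 6400

Y = 6400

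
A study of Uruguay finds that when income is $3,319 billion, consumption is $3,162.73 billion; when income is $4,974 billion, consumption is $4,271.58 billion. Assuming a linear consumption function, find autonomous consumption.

a = 939

MPC = ΔC/ΔY = (4271.58 − 3162.73)/(4974 − 3319) = 1108.85/1655 = 0.67
a = C − MPC·Y = 3162.73 − 0.67(3319) = 3162.73 − 2223.73 = 939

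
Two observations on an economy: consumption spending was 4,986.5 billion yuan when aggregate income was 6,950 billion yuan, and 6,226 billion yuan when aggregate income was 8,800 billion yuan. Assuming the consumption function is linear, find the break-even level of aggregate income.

Y = 1000

MPC = (6226 − 4986.5)/(8800 − 6950) = 1239.5/1850 = 0.67
a = 4986.5 − 0.67(6950) = 4986.5 − 4656.5 = 330
Break-even: Y = a/(1−MPC) = 330/0.33 = 1000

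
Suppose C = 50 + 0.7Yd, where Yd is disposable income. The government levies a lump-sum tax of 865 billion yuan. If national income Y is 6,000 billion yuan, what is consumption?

Yd = Y − T = 6000 − 865 = 5135
C = 50 + 0.7(5135) = 50 + 3594.5 = 3644.5

C = 3644.5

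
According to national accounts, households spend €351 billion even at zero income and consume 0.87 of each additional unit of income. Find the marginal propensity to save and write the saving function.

MPS = 0.13; S = -351 + 0.13Y

MPS = 1 − MPC = 1 − 0.87 = 0.13
S = Y − C = -351 + 0.13Y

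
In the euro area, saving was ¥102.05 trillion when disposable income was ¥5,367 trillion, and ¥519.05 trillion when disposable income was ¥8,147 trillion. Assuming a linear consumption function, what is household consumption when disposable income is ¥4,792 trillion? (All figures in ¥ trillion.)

MPS = ΔS/ΔY = (519.05 − 102.05)/(8147 − 5367) = 417/2780 = 0.15
MPC = 1 − MPS = 0.85
Autonomous saving = 102.05 − 0.15(5367) = -703, so a = 703
C = 703 + 0.85(4792) = 703 + 4073.2 = 4776.2

C = 4776.2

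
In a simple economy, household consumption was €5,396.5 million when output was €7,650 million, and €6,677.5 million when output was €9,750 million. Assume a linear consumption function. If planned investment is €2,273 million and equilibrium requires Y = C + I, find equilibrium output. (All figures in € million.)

MPC = (6677.5 − 5396.5)/(9750 − 7650) = 1281/2100 = 0.61
a = 5396.5 − 0.61(7650) = 730
Equilibrium: Y = 730 + 0.61Y + 2273
0.39Y = 3003, so Y = 3003/0.39 = 7700

Y = 7700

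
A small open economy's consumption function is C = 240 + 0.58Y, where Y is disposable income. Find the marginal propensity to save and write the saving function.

MPS = 1 − MPC = 1 − 0.58 = 0.42
S = Y − C = -240 + 0.42Y

MPS = 0.42; S = -240 + 0.42Y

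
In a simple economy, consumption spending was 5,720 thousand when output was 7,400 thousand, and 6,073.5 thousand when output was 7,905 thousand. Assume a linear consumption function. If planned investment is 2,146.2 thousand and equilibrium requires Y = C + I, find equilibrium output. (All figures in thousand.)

Y = 8954

MPC = (6073.5 − 5720)/(7905 − 7400) = 353.5/505 = 0.7
a = 5720 − 0.7(7400) = 540
Equilibrium: Y = 540 + 0.7Y + 2146.2
0.3Y = 2686.2, so Y = 2686.2/0.3 = 8954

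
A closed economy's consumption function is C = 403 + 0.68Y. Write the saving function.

S = -403 + 0.32Y

S = Y − C = Y − (403 + 0.68Y) = -403 + (1 − 0.68)Y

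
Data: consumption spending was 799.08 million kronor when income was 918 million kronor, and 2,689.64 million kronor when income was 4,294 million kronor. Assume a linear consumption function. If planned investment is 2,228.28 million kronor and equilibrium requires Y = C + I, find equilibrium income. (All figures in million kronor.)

Y = 5712

MPC = (2689.64 − 799.08)/(4294 − 918) = 1890.56/3376 = 0.56
a = 799.08 − 0.56(918) = 285
Equilibrium: Y = 285 + 0.56Y + 2228.28
0.44Y = 2513.28, so Y = 2513.28/0.44 = 5712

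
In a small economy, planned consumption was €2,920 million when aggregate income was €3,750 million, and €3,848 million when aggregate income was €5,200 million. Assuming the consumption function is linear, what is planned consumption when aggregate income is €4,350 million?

MPC = (3848 − 2920)/(5200 − 3750) = 928/1450 = 0.64
a = 2920 − 0.64(3750) = 2920 − 2400 = 520
C = 520 + 0.64(4350) = 520 + 2784 = 3304

C = 3304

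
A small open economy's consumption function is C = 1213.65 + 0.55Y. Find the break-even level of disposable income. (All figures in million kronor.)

Y = 2697

At break-even, C = Y: 1213.65 + 0.55Y = Y
0.45Y = 1213.65, so Y = 1213.65/0.45 = 2697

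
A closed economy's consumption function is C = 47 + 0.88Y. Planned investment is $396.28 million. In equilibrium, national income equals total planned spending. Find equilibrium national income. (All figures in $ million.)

Y = C + I = 47 + 0.88Y + 396.28
Y − 0.88Y = 443.28
0.12Y = 443.28, so Y = 443.28/0.12 = 3694

Y = 3694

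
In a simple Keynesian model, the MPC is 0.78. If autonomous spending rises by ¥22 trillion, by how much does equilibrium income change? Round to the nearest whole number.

The multiplier is 1/(1 − MPC) = 1/0.22.
ΔY = 22/0.22 = 100.00 ≈ 100

ΔY ≈ 100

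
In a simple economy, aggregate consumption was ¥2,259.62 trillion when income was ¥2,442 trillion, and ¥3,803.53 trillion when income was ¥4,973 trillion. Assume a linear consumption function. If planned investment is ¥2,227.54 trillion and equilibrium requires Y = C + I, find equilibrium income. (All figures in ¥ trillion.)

MPC = (3803.53 − 2259.62)/(4973 − 2442) = 1543.91/2531 = 0.61
a = 2259.62 − 0.61(2442) = 770
Equilibrium: Y = 770 + 0.61Y + 2227.54
0.39Y = 2997.54, so Y = 2997.54/0.39 = 7686

Y = 7686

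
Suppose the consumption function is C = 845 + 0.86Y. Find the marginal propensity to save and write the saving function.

MPS = 1 − MPC = 1 − 0.86 = 0.14
S = Y − C = -845 + 0.14Y

MPS = 0.14; S = -845 + 0.14Y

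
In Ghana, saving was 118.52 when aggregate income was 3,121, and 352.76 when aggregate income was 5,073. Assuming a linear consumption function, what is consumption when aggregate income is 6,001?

C = 5536.88

MPS = ΔS/ΔY = (352.76 − 118.52)/(5073 − 3121) = 234.24/1952 = 0.12
MPC = 1 − MPS = 0.88
Autonomous saving = 118.52 − 0.12(3121) = -256, so a = 256
C = 256 + 0.88(6001) = 256 + 5280.88 = 5536.88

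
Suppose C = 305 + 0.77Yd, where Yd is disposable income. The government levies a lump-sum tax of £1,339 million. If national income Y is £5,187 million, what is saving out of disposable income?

Yd = Y − T = 5187 − 1339 = 3848
C = 305 + 0.77(3848) = 305 + 2962.96 = 3267.96
S = Yd − C = 3848 − 3267.96 = 580.04

S = 580.04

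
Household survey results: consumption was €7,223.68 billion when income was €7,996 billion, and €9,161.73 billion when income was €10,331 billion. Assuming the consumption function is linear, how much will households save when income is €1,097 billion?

MPC = (9161.73 − 7223.68)/(10331 − 7996) = 1938.05/2335 = 0.83
a = 7223.68 − 0.83(7996) = 7223.68 − 6636.68 = 587
C = 587 + 0.83(1097) = 1497.51
S = 1097 − 1497.51 = -400.51

S = -400.51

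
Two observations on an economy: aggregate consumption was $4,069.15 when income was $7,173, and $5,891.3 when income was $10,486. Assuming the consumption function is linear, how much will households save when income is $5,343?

MPC = (5891.3 − 4069.15)/(10486 − 7173) = 1822.15/3313 = 0.55
a = 4069.15 − 0.55(7173) = 4069.15 − 3945.15 = 124
C = 124 + 0.55(5343) = 3062.65
S = 5343 − 3062.65 = 2280.35

S = 2280.35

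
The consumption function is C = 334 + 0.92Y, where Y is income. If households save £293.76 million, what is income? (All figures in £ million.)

Y = 7847

S = Y − C = -334 + 0.08Y
-334 + 0.08Y = 293.76, so 0.08Y = 627.76 and Y = 7847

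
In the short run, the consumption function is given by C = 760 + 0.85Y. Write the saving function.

S = Y − C = Y − (760 + 0.85Y) = -760 + (1 − 0.85)Y

S = -760 + 0.15Y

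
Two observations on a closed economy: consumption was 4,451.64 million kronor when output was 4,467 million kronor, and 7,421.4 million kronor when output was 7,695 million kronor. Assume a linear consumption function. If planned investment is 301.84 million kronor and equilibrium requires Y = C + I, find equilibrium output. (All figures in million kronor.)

Y = 8048

MPC = (7421.4 − 4451.64)/(7695 − 4467) = 2969.76/3228 = 0.92
a = 4451.64 − 0.92(4467) = 342
Equilibrium: Y = 342 + 0.92Y + 301.84
0.08Y = 643.84, so Y = 643.84/0.08 = 8048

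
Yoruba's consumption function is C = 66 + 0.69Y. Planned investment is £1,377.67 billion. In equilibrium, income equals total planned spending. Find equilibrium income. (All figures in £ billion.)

Y = 4657

Y = C + I = 66 + 0.69Y + 1377.67
Y − 0.69Y = 1443.67
0.31Y = 1443.67, so Y = 1443.67/0.31 = 4657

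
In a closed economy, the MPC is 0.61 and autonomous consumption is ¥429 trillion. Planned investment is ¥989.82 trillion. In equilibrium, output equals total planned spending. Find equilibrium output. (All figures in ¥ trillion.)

Y = 3638

Y = C + I = 429 + 0.61Y + 989.82
Y − 0.61Y = 1418.82
0.39Y = 1418.82, so Y = 1418.82/0.39 = 3638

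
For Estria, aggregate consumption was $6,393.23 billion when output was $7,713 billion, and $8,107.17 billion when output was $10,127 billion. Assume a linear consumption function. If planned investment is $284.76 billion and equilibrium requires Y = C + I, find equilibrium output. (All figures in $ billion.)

Y = 4144

MPC = (8107.17 − 6393.23)/(10127 − 7713) = 1713.94/2414 = 0.71
a = 6393.23 − 0.71(7713) = 917
Equilibrium: Y = 917 + 0.71Y + 284.76
0.29Y = 1201.76, so Y = 1201.76/0.29 = 4144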